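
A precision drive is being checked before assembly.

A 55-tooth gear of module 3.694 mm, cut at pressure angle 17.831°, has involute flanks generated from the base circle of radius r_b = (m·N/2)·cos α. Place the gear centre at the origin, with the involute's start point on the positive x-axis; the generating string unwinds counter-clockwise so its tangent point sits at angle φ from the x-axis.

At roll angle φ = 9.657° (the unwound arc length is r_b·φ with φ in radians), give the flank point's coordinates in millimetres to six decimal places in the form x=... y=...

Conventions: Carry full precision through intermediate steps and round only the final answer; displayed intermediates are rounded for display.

x=98.069105 y=0.153905

class = single-mesh tooth geometry [base-circle involute, m = 3.694, 55T]
pitch radius r_p = m·N/2 = 3.694·55/2 = 101.585000
base radius r_b = r_p·cos α = 101.585000·cos 17.831° = 96.705248
roll angle φ = 9.657° = 0.16854645 rad
x = r_b·(cos φ + φ·sin φ) = 98.069105
y = r_b·(sin φ − φ·cos φ) = 0.153905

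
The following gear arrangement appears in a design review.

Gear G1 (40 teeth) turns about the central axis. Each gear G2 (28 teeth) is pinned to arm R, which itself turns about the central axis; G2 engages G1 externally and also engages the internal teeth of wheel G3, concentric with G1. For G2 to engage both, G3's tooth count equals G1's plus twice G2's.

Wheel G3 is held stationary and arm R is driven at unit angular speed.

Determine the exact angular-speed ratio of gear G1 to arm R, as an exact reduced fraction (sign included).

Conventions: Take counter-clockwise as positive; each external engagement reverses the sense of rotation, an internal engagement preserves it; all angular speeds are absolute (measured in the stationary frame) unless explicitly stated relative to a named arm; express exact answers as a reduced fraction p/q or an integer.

topology: planetary set — G1 40T / G2 28T / G3 96T, arm = carrier (Willis)
ring teeth: 40 + 2·28 = 96
40(ω_sun−ω_arm) = −96(ω_ring−ω_arm),  ω_ring = 0, ω_arm = 1
ω_sun = 1 − (96/40)(0−1) = 17/5
ω_out/ω_in = 17/5

17/5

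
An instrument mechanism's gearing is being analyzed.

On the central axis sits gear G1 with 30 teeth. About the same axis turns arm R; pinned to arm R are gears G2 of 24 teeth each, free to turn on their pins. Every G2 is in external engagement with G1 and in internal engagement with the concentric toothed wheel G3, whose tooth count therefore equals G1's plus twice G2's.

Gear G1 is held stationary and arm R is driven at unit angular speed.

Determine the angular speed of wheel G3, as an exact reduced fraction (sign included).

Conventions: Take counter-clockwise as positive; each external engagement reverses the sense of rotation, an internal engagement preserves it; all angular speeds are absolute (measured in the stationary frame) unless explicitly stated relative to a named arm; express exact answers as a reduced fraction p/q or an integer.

planetary set (30T centre, 24T on arm, 78T internal) — Willis relation
ring teeth: 30 + 2·24 = 78
30(ω_sun−ω_arm) = −78(ω_ring−ω_arm),  ω_sun = 0, ω_arm = 1
ω_ring = 1 − (30/78)(0−1) = 18/13
exact speed ratio = 18/13

18/13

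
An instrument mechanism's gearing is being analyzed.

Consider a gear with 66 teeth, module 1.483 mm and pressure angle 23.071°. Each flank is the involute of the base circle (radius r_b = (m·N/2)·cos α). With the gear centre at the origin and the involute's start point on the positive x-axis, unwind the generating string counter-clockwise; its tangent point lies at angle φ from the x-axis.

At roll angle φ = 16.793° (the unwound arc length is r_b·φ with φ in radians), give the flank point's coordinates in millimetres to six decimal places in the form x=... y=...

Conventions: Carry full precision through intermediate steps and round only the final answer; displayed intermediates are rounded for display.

recognized (one wheel, involute flank): single-mesh tooth geometry, m = 1.483, N = 66
pitch radius r_p = m·N/2 = 1.483·66/2 = 48.939000
base radius r_b = r_p·cos α = 48.939000·cos 23.071° = 45.024857
roll angle φ = 16.793° = 0.29309314 rad
x = r_b·(cos φ + φ·sin φ) = 46.917421
y = r_b·(sin φ − φ·cos φ) = 0.374639

x=46.917421 y=0.374639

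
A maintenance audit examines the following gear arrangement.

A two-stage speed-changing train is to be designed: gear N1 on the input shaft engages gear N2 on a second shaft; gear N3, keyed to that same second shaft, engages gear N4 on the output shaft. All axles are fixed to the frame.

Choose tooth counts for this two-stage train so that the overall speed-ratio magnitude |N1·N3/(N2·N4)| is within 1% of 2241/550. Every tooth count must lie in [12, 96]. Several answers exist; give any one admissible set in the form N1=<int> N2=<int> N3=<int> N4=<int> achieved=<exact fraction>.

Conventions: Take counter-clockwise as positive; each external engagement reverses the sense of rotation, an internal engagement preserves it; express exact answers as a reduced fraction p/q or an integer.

N1=27 N2=22 N3=83 N4=25 achieved=2241/550

design class (target 2241/550): fixed-axis compound train
target = 2241/550 in lowest terms: an exact hit needs N1·N3 = k·2241 and N2·N4 = k·550 for one integer k, every count in [12, 96]; additionally prefer no 1:1 stage (N1 ≠ N2, N3 ≠ N4)
k = 1: N1·N3 = 2241 = 27·83, N2·N4 = 550 = 22·25
achieved = 27·83/(22·25) = 2241/550; |achieved − target| = 0 ≤ 2241/55000 ✓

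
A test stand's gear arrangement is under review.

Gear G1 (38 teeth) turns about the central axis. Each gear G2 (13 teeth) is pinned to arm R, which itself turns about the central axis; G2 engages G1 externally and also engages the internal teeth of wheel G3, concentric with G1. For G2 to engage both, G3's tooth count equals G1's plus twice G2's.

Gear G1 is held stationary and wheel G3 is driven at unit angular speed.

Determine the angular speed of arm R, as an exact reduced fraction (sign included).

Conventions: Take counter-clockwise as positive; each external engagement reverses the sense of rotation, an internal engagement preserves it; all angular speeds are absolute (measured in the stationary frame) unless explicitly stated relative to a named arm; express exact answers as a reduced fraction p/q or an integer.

32/51

recognized (axles ride arm R): planetary set, 38/13/64 teeth
ring teeth: 38 + 2·13 = 64
38(ω_sun−ω_arm) = −64(ω_ring−ω_arm),  ω_sun = 0, ω_ring = 1
38(0−ω_arm) = −64(1−ω_arm)  ⇒  102·ω_arm = 64  ⇒  ω_arm = 32/51
exact speed ratio = 32/51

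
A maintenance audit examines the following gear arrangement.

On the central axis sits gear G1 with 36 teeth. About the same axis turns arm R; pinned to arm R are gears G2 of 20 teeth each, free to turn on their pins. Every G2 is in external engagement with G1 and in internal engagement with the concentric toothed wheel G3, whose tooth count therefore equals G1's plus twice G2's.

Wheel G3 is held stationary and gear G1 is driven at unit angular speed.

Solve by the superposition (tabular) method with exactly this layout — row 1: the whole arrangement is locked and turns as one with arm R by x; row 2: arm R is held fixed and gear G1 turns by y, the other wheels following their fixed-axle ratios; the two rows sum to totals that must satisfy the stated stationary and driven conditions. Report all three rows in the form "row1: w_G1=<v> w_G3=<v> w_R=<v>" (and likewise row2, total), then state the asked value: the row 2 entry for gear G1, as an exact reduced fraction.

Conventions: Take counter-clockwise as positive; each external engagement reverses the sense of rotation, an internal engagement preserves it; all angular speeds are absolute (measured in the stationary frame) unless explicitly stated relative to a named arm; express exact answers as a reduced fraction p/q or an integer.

row1: w_G1=9/28 w_G3=9/28 w_R=9/28
row2: w_G1=19/28 w_G3=-9/28 w_R=0
total: w_G1=1 w_G3=0 w_R=9/28
asked value: 19/28

planetary set (36T centre, 20T on arm, 76T internal) — Willis relation
row 1 — lock + rotate with arm: ω_sun = ω_ring = ω_arm = x
row 2 — arm fixed, fixed-axis ratios: sun y, ring −(36/76)·y, arm 0
boundary: total ω_ring = x − (36/76)·y = 0 and total ω_sun = x + y = 1  ⇒  y = 19/28, x = 9/28
row 2 ring = −(36/76)·19/28 = -9/28
totals (row 1 + row 2): sun 9/28 + 19/28 = 1, ring 9/28 + (-9/28) = 0, arm 9/28 + 0 = 9/28
asked cell (row2, sun) = 19/28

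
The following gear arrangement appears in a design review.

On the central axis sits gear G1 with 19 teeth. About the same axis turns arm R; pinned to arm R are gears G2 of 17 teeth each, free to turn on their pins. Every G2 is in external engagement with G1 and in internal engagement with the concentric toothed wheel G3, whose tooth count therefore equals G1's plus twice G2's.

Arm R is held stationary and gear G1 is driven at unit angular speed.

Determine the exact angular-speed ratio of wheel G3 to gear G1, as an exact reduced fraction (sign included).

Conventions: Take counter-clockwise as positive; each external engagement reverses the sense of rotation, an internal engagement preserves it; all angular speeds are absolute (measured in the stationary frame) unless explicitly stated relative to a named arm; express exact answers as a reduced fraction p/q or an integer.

-19/53

class = planetary set [G3 = 19+2·17 = 53; Willis about the carrier]
ring teeth: 19 + 2·17 = 53
19(ω_sun−ω_arm) = −53(ω_ring−ω_arm),  ω_arm = 0, ω_sun = 1
ω_ring = 0 − (19/53)(1−0) = -19/53
ω_out/ω_in = -19/53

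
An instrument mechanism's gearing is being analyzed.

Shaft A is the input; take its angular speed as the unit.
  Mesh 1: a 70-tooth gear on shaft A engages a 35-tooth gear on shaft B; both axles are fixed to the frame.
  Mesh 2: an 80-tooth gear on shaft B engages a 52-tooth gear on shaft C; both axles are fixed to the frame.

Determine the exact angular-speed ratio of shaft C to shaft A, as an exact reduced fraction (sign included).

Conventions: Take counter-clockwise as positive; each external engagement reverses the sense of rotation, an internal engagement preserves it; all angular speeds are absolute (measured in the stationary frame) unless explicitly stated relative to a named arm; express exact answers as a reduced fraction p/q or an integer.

40/13

class = fixed-axis compound train [2 meshes; 2 ratios multiply, 2 sense flips]
mesh 1 [70T→35T]: running ratio 2, sense −
mesh 2 [80T→52T]: running ratio 40/13, sense +
ω_out/ω_in = 40/13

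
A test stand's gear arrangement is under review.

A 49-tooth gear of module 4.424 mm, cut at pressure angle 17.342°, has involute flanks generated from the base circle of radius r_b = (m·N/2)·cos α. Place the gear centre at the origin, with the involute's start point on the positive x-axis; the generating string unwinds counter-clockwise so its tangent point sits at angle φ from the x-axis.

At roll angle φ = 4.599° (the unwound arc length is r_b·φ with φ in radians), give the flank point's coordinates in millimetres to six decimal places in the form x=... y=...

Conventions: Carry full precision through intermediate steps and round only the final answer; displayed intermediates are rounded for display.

x=103.793716 y=0.017824

single-mesh involute tooth geometry (49T wheel at module 4.424)
pitch radius r_p = m·N/2 = 4.424·49/2 = 108.388000
base radius r_b = r_p·cos α = 108.388000·cos 17.342° = 103.460959
roll angle φ = 4.599° = 0.08026769 rad
x = r_b·(cos φ + φ·sin φ) = 103.793716
y = r_b·(sin φ − φ·cos φ) = 0.017824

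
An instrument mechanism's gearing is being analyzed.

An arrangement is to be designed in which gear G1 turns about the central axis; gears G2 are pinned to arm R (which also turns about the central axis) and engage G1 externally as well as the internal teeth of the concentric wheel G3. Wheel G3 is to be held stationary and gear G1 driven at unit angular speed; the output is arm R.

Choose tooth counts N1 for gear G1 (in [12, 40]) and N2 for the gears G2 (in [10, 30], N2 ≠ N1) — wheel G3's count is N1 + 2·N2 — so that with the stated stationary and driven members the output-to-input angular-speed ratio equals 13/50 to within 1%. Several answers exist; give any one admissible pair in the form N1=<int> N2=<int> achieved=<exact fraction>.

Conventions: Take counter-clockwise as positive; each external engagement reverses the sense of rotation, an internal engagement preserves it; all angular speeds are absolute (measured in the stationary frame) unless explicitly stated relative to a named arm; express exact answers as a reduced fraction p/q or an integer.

N1=13 N2=12 achieved=13/50

topology: planetary set — design target 13/50, arm = carrier (Willis)
Willis with ω_ring = 0: ω_arm/ω_sun = N1/(N1+N3); set equal to 13/50  ⇒  N3/N1 = 1/(13/50) − 1 = 37/13
N3 = N1 + 2·N2  ⇒  N2/N1 = (N3/N1 − 1)/2 = (37/13 − 1)/2 = 12/13
smallest multiple with N1 ≥ 12 and N2 ≥ 10: k = 1  ⇒  N1 = 1·13 = 13, N2 = 1·12 = 12 (N1 ≤ 40, N2 ≤ 30, N2 ≠ N1 ✓), N3 = 13 + 2·12 = 37
check: N1/(N1+N3) with N1 = 13, N3 = 37 gives 13/50; |achieved − target| = 0 ≤ 13/5000 ✓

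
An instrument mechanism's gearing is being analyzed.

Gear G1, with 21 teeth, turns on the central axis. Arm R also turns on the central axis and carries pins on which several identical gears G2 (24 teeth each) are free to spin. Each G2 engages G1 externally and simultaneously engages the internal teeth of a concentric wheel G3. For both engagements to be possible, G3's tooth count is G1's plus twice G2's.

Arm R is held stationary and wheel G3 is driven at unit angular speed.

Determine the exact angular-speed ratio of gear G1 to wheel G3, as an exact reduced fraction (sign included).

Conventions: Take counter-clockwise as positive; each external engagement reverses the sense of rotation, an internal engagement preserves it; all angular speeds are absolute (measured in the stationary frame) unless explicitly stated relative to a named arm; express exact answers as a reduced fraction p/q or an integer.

class = planetary set [G3 = 21+2·24 = 69; Willis about the carrier]
ring teeth: 21 + 2·24 = 69
21(ω_sun−ω_arm) = −69(ω_ring−ω_arm),  ω_arm = 0, ω_ring = 1
ω_sun = 0 − (69/21)(1−0) = -23/7
ω_out/ω_in = -23/7

-23/7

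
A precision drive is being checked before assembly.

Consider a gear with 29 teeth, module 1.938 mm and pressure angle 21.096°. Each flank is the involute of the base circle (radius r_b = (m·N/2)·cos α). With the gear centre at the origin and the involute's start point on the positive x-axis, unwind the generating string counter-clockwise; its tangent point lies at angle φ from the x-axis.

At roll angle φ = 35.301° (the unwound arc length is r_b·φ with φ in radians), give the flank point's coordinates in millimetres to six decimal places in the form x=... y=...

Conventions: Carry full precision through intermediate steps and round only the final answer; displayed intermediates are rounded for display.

x=30.731396 y=1.967383

topology: single-mesh involute geometry — m = 1.938, N = 29
pitch radius r_p = m·N/2 = 1.938·29/2 = 28.101000
base radius r_b = r_p·cos α = 28.101000·cos 21.096° = 26.217633
roll angle φ = 35.301° = 0.61611868 rad
x = r_b·(cos φ + φ·sin φ) = 30.731396
y = r_b·(sin φ − φ·cos φ) = 1.967383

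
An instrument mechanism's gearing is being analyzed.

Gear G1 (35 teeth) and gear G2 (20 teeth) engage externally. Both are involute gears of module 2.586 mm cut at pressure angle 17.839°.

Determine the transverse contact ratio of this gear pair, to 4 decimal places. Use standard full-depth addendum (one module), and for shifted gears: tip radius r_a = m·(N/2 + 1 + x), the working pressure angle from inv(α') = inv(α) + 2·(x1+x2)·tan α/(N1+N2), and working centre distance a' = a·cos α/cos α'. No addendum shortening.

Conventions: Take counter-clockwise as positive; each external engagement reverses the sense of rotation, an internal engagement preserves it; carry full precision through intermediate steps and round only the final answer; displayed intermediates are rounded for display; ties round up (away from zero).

single-mesh involute tooth geometry (35T engaging 20T at module 2.586)
base radii: r_b1 = 43.079189, r_b2 = 24.616679
tip radii: r_a1 = 47.841000, r_a2 = 28.446000
no profile shift: α' = α, a' = a
action lengths: √(r_a1²−r_b1²) = 20.807325, √(r_a2²−r_b2²) = 14.254614
base pitch p_b = π·m·cos α = 7.733558
CR = (20.807325 + 14.254614 − 71.115000·sin 17.83900°)/7.733558 = 1.716717
contact ratio ≈ 1.7167

1.7167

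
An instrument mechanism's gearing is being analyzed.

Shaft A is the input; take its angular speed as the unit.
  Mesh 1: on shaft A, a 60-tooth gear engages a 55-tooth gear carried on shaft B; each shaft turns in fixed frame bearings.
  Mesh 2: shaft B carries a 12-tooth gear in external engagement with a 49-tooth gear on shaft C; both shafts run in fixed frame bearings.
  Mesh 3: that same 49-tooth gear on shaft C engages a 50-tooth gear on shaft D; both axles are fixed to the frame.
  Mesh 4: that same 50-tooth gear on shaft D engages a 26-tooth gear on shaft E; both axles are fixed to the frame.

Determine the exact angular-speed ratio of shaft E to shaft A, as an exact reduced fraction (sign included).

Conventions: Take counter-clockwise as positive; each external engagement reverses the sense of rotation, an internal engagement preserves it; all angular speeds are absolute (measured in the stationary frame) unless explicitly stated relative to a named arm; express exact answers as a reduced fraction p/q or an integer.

class = fixed-axis compound train [4 meshes; 4 ratios multiply, 4 sense flips]
mesh 1 [60T→55T]: running ratio 12/11, sense −
mesh 2 [12T→49T]: running ratio 144/539, sense +
mesh 3 [49T→50T]: running ratio 72/275, sense −
mesh 4 [50T→26T]: running ratio 72/143, sense +
ω_out/ω_in = 72/143

72/143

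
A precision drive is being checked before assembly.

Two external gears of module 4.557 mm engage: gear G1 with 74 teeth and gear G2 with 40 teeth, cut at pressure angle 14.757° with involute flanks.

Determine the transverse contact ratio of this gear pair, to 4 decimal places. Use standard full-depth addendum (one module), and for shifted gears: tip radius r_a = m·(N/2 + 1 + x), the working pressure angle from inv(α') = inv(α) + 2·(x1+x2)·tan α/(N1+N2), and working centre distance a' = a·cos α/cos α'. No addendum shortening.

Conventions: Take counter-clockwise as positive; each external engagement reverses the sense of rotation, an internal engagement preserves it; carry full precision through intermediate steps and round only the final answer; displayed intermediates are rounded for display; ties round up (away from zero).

single-mesh involute tooth geometry (74T engaging 40T at module 4.557)
base radii: r_b1 = 163.047403, r_b2 = 88.133731
tip radii: r_a1 = 173.166000, r_a2 = 95.697000
no profile shift: α' = α, a' = a
action lengths: √(r_a1²−r_b1²) = 58.326735, √(r_a2²−r_b2²) = 37.287548
base pitch p_b = π·m·cos α = 13.844014
CR = (58.326735 + 37.287548 − 259.749000·sin 14.75700°)/13.844014 = 2.127345
contact ratio ≈ 2.1273

2.1273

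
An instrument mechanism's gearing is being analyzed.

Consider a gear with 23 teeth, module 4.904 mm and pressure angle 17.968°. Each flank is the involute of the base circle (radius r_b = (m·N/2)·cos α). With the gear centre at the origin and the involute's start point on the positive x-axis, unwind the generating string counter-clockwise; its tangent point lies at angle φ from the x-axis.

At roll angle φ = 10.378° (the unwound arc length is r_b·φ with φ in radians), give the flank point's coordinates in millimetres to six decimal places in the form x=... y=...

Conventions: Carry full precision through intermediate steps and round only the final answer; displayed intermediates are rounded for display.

x=54.518309 y=0.105916

topology: single-mesh involute geometry — m = 4.904, N = 23
pitch radius r_p = m·N/2 = 4.904·23/2 = 56.396000
base radius r_b = r_p·cos α = 56.396000·cos 17.968° = 53.645508
roll angle φ = 10.378° = 0.18113027 rad
x = r_b·(cos φ + φ·sin φ) = 54.518309
y = r_b·(sin φ − φ·cos φ) = 0.105916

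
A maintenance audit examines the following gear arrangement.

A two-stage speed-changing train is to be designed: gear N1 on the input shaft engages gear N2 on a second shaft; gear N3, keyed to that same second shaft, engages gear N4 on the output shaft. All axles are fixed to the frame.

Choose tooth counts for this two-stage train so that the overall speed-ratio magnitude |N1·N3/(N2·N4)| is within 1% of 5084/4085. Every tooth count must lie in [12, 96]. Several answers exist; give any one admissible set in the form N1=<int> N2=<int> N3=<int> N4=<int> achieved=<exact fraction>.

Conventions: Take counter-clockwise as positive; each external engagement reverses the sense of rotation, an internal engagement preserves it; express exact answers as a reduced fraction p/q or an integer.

N1=62 N2=43 N3=82 N4=95 achieved=5084/4085

2-stage fixed-axis compound train for ratio 5084/4085
target = 5084/4085 in lowest terms: an exact hit needs N1·N3 = k·5084 and N2·N4 = k·4085 for one integer k, every count in [12, 96]; additionally prefer no 1:1 stage (N1 ≠ N2, N3 ≠ N4)
k = 1: N1·N3 = 5084 = 62·82, N2·N4 = 4085 = 43·95
achieved = 62·82/(43·95) = 5084/4085; |achieved − target| = 0 ≤ 1271/102125 ✓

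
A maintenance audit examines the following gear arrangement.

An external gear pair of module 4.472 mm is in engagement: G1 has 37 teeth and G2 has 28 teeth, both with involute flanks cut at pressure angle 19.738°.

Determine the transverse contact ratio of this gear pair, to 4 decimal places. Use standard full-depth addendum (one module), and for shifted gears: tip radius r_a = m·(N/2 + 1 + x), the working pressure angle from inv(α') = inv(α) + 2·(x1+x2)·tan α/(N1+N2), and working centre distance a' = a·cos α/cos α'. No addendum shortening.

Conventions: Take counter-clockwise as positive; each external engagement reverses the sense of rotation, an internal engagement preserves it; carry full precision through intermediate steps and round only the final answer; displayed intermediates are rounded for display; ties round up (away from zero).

1.6798

topology: single-mesh involute geometry — m = 4.472, 37T/28T pair
base radii: r_b1 = 77.871228, r_b2 = 58.929578
tip radii: r_a1 = 87.204000, r_a2 = 67.080000
no profile shift: α' = α, a' = a
action lengths: √(r_a1²−r_b1²) = 39.250599, √(r_a2²−r_b2²) = 32.047329
base pitch p_b = π·m·cos α = 13.223766
CR = (39.250599 + 32.047329 − 145.340000·sin 19.73800°)/13.223766 = 1.679836
contact ratio ≈ 1.6798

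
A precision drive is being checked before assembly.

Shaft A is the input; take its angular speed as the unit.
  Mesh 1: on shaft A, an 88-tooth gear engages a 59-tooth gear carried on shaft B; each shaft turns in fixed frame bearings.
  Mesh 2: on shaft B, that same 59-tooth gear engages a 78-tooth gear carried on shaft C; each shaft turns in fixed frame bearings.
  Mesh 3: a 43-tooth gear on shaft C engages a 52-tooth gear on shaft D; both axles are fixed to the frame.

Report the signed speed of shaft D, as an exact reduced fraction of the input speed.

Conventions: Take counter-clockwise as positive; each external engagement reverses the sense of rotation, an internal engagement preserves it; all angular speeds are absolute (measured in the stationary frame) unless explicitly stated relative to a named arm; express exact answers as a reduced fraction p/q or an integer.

3-mesh fixed-axis compound train (all bearings frame-fixed)
mesh 1 [88T→59T]: |ω|/ω_in = 1×88/59 = 88/59, sense flips to −
mesh 2 [59T→78T]: |ω|/ω_in = (88/59)×59/78 = 44/39, sense flips to +
mesh 3 [43T→52T]: |ω|/ω_in = (44/39)×43/52 = 473/507, sense flips to −
signed output speed (× input speed) = -473/507

-473/507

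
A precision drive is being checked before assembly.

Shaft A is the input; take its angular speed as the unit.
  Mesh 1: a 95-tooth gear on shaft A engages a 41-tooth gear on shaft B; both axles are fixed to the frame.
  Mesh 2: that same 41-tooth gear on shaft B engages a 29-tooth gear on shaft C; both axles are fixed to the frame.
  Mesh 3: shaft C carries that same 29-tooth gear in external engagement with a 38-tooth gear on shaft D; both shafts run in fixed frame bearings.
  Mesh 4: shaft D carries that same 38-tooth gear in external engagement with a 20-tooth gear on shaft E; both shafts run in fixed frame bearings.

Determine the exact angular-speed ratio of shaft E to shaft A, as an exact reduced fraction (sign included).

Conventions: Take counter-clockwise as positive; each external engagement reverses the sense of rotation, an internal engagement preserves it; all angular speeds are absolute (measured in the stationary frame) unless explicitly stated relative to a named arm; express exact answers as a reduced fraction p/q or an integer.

19/4

class = fixed-axis compound train [4 meshes; 4 ratios multiply, 4 sense flips]
mesh 1 [95T→41T]: running ratio 95/41, sense −
mesh 2 [41T→29T]: running ratio 95/29, sense +
mesh 3 [29T→38T]: running ratio 5/2, sense −
mesh 4 [38T→20T]: running ratio 19/4, sense +
ω_out/ω_in = 19/4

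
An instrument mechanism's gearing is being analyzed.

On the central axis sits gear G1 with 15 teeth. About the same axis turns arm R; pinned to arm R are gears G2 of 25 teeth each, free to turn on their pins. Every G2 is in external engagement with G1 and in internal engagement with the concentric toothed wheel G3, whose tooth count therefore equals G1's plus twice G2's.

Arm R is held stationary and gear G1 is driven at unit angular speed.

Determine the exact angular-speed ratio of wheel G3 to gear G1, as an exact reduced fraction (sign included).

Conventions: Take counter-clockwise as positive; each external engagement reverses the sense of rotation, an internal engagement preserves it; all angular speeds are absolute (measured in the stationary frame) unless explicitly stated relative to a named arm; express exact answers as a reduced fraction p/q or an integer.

topology: planetary set — G1 15T / G2 25T / G3 65T, arm = carrier (Willis)
ring teeth: 15 + 2·25 = 65
15(ω_sun−ω_arm) = −65(ω_ring−ω_arm),  ω_arm = 0, ω_sun = 1
ω_ring = 0 − (15/65)(1−0) = -3/13
ω_out/ω_in = -3/13

-3/13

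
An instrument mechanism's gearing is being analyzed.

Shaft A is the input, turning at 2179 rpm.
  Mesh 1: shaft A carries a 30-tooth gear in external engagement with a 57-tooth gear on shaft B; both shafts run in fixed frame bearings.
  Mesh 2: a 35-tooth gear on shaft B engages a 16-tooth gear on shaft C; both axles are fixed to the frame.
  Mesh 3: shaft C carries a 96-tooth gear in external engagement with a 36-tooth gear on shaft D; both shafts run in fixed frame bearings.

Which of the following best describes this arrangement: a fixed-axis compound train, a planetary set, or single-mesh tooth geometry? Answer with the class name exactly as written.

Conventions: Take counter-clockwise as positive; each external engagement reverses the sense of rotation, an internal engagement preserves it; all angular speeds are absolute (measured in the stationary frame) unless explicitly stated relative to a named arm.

recognized (4 fixed axles, 3 meshes): fixed-axis compound train
classification: fixed-axis compound train

fixed-axis compound train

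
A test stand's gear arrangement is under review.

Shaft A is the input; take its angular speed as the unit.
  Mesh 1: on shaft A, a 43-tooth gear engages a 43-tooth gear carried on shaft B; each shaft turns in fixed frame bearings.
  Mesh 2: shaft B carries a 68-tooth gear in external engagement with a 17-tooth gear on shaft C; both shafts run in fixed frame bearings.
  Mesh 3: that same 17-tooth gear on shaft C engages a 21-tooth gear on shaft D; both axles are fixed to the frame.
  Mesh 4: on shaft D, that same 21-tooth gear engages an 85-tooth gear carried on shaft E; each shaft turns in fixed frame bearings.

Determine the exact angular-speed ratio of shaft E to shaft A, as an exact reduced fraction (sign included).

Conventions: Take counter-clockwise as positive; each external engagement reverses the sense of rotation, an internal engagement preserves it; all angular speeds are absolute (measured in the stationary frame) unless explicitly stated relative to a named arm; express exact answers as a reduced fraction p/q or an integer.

class = fixed-axis compound train [4 meshes; 4 ratios multiply, 4 sense flips]
mesh 1 [43T→43T]: running ratio 1, sense −
mesh 2 [68T→17T]: running ratio 4, sense +
mesh 3 [17T→21T]: running ratio 68/21, sense −
mesh 4 [21T→85T]: running ratio 4/5, sense +
ω_out/ω_in = 4/5

4/5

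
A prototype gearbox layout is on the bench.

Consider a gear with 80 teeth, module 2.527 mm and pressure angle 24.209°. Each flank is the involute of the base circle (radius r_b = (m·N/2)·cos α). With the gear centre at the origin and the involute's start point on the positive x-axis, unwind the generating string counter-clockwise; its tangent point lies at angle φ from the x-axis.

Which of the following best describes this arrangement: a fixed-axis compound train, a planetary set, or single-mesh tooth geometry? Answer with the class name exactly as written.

recognized (one wheel, involute flank): single-mesh tooth geometry, m = 2.527, N = 80
classification: single-mesh tooth geometry

single-mesh tooth geometry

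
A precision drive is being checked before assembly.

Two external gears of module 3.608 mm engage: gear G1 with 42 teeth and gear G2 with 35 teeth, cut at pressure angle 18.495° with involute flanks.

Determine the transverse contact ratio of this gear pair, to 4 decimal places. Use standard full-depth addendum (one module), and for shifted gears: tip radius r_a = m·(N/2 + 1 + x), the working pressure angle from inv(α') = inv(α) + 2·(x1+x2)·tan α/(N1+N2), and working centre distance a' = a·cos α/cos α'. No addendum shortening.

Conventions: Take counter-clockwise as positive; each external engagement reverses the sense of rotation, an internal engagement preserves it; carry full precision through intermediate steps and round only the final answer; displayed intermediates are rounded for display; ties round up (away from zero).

class = single-mesh tooth geometry [involute pair 42T × 35T, m = 3.608]
base radii: r_b1 = 71.854684, r_b2 = 59.878904
tip radii: r_a1 = 79.376000, r_a2 = 66.748000
no profile shift: α' = α, a' = a
action lengths: √(r_a1²−r_b1²) = 33.726157, √(r_a2²−r_b2²) = 29.492582
base pitch p_b = π·m·cos α = 10.749436
CR = (33.726157 + 29.492582 − 138.908000·sin 18.49500°)/10.749436 = 1.781868
contact ratio ≈ 1.7819

1.7819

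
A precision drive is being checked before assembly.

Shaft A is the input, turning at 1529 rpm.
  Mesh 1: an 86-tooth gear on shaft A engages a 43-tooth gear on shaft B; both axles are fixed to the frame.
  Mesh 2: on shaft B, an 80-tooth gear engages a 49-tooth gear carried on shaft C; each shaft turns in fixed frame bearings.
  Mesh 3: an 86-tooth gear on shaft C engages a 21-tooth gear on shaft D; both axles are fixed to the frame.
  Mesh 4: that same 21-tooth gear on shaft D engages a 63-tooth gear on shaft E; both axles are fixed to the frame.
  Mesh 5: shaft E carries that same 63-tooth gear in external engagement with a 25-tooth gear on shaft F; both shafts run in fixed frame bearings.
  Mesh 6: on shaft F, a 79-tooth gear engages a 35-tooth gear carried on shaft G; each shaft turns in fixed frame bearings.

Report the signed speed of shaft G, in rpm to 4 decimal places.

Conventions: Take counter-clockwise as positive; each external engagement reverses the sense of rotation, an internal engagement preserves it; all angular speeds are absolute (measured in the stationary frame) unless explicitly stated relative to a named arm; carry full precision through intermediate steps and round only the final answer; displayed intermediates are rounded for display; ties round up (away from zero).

+38765.8113 rpm

class = fixed-axis compound train [6 meshes; 6 ratios multiply, 6 sense flips]
mesh 1 [86T→43T]: ω = 1529.0000×86/43 = 3058.0000 rpm, sense flips to −
mesh 2 [80T→49T]: ω = 3058.0000×80/49 = 4992.6531 rpm, sense flips to +
mesh 3 [86T→21T]: ω = 4992.6531×86/21 = 20446.1030 rpm, sense flips to −
mesh 4 [21T→63T]: ω = 20446.1030×21/63 = 6815.3677 rpm, sense flips to +
mesh 5 [63T→25T]: ω = 6815.3677×63/25 = 17174.7265 rpm, sense flips to −
mesh 6 [79T→35T]: ω = 17174.7265×79/35 = 38765.8113 rpm, sense flips to +
signed output speed = +38765.8113 rpm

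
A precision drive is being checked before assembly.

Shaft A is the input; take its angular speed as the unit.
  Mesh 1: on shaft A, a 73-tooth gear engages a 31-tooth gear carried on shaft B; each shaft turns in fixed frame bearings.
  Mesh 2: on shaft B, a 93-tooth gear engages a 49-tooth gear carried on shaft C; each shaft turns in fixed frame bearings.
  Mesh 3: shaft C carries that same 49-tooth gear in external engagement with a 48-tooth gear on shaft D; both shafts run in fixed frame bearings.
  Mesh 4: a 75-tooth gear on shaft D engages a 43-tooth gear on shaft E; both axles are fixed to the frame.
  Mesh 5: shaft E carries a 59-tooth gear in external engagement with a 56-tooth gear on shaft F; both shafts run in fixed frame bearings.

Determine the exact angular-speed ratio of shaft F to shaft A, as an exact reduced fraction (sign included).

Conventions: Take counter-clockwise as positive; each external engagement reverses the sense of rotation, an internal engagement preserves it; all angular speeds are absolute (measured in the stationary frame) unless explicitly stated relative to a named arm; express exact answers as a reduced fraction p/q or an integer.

class = fixed-axis compound train [5 meshes; 5 ratios multiply, 5 sense flips]
mesh 1 [73T→31T]: running ratio 73/31, sense −
mesh 2 [93T→49T]: running ratio 219/49, sense +
mesh 3 [49T→48T]: running ratio 73/16, sense −
mesh 4 [75T→43T]: running ratio 5475/688, sense +
mesh 5 [59T→56T]: running ratio 323025/38528, sense −
ω_out/ω_in = -323025/38528

-323025/38528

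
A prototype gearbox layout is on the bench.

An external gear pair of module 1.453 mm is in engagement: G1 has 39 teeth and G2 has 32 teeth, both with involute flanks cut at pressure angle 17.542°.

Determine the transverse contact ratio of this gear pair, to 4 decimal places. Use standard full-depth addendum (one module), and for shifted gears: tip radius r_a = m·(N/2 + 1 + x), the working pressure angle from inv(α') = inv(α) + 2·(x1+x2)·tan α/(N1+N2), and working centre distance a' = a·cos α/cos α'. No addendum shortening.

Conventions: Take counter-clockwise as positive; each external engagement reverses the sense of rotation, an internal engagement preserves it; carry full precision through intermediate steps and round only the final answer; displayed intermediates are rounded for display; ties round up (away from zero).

1.8142

class = single-mesh tooth geometry [involute pair 39T × 32T, m = 1.453]
base radii: r_b1 = 27.015886, r_b2 = 22.166881
tip radii: r_a1 = 29.786500, r_a2 = 24.701000
no profile shift: α' = α, a' = a
action lengths: √(r_a1²−r_b1²) = 12.545017, √(r_a2²−r_b2²) = 10.898109
base pitch p_b = π·m·cos α = 4.352457
CR = (12.545017 + 10.898109 − 51.581500·sin 17.54200°)/4.352457 = 1.814197
contact ratio ≈ 1.8142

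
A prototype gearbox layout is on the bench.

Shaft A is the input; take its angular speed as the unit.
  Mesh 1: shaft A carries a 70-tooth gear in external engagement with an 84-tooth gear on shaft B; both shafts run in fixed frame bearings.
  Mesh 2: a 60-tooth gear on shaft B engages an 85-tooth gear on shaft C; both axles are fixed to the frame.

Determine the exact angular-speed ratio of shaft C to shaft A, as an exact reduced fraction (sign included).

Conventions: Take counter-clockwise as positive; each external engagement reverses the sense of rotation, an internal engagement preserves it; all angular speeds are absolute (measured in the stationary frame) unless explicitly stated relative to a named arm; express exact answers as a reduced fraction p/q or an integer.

class = fixed-axis compound train [2 meshes; 2 ratios multiply, 2 sense flips]
mesh 1 [70T→84T]: running ratio 5/6, sense −
mesh 2 [60T→85T]: running ratio 10/17, sense +
ω_out/ω_in = 10/17

10/17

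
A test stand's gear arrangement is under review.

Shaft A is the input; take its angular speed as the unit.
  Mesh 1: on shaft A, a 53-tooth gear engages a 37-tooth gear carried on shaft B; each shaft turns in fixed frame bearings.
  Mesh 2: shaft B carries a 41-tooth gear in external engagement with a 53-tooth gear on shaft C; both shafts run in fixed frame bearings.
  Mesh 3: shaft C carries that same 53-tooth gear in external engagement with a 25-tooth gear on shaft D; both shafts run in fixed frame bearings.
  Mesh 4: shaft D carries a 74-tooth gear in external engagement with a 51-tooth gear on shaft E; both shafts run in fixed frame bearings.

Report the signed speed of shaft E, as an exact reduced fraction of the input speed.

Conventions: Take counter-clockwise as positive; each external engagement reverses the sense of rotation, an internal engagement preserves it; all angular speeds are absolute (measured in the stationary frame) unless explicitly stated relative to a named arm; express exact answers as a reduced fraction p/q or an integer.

4346/1275

4-mesh fixed-axis compound train (all bearings frame-fixed)
mesh 1 [53T→37T]: |ω|/ω_in = 1×53/37 = 53/37, sense flips to −
mesh 2 [41T→53T]: |ω|/ω_in = (53/37)×41/53 = 41/37, sense flips to +
mesh 3 [53T→25T]: |ω|/ω_in = (41/37)×53/25 = 2173/925, sense flips to −
mesh 4 [74T→51T]: |ω|/ω_in = (2173/925)×74/51 = 4346/1275, sense flips to +
signed output speed (× input speed) = 4346/1275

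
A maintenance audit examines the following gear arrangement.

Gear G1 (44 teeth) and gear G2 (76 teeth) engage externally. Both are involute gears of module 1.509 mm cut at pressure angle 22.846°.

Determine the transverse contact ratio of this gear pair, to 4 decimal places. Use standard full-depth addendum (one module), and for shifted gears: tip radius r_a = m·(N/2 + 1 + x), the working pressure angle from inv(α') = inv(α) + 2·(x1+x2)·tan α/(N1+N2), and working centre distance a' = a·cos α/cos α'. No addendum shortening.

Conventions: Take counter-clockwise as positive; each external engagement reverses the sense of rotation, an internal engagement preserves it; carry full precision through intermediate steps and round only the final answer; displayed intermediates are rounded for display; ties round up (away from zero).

1.6343

single-mesh involute tooth geometry (44T engaging 76T at module 1.509)
base radii: r_b1 = 30.593675, r_b2 = 52.843620
tip radii: r_a1 = 34.707000, r_a2 = 58.851000
no profile shift: α' = α, a' = a
action lengths: √(r_a1²−r_b1²) = 16.389110, √(r_a2²−r_b2²) = 25.903514
base pitch p_b = π·m·cos α = 4.368767
CR = (16.389110 + 25.903514 − 90.540000·sin 22.84600°)/4.368767 = 1.634320
contact ratio ≈ 1.6343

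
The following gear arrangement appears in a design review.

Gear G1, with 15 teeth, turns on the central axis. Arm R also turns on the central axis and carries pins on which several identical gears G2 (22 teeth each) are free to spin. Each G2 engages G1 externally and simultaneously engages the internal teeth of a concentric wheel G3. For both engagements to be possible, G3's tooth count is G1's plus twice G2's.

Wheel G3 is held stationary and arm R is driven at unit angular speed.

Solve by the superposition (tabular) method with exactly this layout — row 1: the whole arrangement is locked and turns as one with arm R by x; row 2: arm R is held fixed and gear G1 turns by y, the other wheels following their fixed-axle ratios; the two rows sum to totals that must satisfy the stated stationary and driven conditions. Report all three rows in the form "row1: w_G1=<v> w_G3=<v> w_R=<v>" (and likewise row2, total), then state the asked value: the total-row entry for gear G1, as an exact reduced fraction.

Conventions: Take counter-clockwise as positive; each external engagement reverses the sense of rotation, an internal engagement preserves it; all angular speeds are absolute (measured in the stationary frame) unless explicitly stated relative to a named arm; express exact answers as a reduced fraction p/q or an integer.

class = planetary set [G3 = 15+2·22 = 59; Willis about the carrier]
row 1: whole set turns with the arm by x
row 2 — arm fixed, fixed-axis ratios: sun y, ring −(15/59)·y, arm 0
boundary: total ω_ring = x − (15/59)·y = 0 and total ω_arm = x = 1  ⇒  y = 59/15, x = 1
row 2 ring = −(15/59)·59/15 = -1
totals (row 1 + row 2): sun 1 + 59/15 = 74/15, ring 1 + (-1) = 0, arm 1 + 0 = 1
asked cell (total, sun) = 74/15

row1: w_G1=1 w_G3=1 w_R=1
row2: w_G1=59/15 w_G3=-1 w_R=0
total: w_G1=74/15 w_G3=0 w_R=1
asked value: 74/15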